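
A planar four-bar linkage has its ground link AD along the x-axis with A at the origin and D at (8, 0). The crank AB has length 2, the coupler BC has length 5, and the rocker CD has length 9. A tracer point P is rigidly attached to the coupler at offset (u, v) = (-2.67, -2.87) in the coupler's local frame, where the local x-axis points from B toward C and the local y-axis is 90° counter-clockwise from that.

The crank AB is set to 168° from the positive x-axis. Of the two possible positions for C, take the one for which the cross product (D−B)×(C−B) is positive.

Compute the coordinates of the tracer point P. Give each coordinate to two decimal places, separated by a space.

A=(0,0), D=(8.00,0)
B = A + 2.00·(cos168°, sin168°) = (-1.9563, 0.4158)
|BD| = 9.9650
circle(B,5.00) ∩ circle(D,9.00): a=2.1726, h=4.5033
  candidates: C₊=(0.4024,4.8245) cross=44.875; C₋=(0.0265,-4.1742) cross=-44.875
  mode + wants cross > 0 → take C=(0.4024,4.8245) (cross=44.875)
ex = (C−B)/|BC| = (0.4717,0.8817); ey = (-0.8817,0.4717)
P = B + -2.67·ex + -2.87·ey = (-0.6852,-3.2923)

-0.69 -3.29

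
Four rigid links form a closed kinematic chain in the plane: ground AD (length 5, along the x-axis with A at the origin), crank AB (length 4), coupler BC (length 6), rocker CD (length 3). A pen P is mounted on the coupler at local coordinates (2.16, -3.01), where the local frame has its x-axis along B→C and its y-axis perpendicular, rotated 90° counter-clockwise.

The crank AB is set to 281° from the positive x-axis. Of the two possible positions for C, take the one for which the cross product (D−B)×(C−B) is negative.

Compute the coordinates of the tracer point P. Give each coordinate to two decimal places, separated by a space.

3.56 -6.35

A=(0,0), D=(5.00,0)
B = A + 4.00·(cos281°, sin281°) = (0.7632, -3.9265)
|BD| = 5.7765
circle(B,6.00) ∩ circle(D,3.00): a=5.2253, h=2.9489
  candidates: C₊=(2.5912,1.7882) cross=17.034; C₋=(6.6003,-2.5376) cross=-17.034
  mode - wants cross < 0 → take C=(6.6003,-2.5376) (cross=-17.034)
ex = (C−B)/|BC| = (0.9728,0.2315); ey = (-0.2315,0.9728)
P = B + 2.16·ex + -3.01·ey = (3.5614,-6.3547)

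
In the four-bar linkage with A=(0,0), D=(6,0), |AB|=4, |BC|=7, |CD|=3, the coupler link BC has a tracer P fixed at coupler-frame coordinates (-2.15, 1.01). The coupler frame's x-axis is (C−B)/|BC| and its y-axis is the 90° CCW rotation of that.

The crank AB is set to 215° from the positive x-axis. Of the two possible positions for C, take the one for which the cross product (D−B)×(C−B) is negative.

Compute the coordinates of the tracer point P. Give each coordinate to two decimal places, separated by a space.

-5.47 -1.39

A=(0,0), D=(6.00,0)
B = A + 4.00·(cos215°, sin215°) = (-3.2766, -2.2943)
|BD| = 9.5561
circle(B,7.00) ∩ circle(D,3.00): a=6.8710, h=1.3379
  candidates: C₊=(3.0722,0.6541) cross=12.785; C₋=(3.7146,-1.9434) cross=-12.785
  mode - wants cross < 0 → take C=(3.7146,-1.9434) (cross=-12.785)
ex = (C−B)/|BC| = (0.9987,0.0501); ey = (-0.0501,0.9987)
P = B + -2.15·ex + 1.01·ey = (-5.4745,-1.3933)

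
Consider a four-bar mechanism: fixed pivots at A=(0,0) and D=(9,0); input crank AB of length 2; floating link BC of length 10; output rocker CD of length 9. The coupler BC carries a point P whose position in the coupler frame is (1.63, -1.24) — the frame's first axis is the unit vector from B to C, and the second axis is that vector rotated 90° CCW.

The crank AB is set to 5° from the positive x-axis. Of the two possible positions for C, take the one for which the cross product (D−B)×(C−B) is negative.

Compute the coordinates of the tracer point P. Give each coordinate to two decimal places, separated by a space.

1.65 -1.85

A=(0,0), D=(9.00,0)
B = A + 2.00·(cos5°, sin5°) = (1.9924, 0.1743)
|BD| = 7.0098
circle(B,10.00) ∩ circle(D,9.00): a=4.8601, h=8.7395
  candidates: C₊=(7.0683,8.7903) cross=61.262; C₋=(6.6337,-8.6834) cross=-61.262
  mode - wants cross < 0 → take C=(6.6337,-8.6834) (cross=-61.262)
ex = (C−B)/|BC| = (0.4641,-0.8858); ey = (0.8858,0.4641)
P = B + 1.63·ex + -1.24·ey = (1.6506,-1.8450)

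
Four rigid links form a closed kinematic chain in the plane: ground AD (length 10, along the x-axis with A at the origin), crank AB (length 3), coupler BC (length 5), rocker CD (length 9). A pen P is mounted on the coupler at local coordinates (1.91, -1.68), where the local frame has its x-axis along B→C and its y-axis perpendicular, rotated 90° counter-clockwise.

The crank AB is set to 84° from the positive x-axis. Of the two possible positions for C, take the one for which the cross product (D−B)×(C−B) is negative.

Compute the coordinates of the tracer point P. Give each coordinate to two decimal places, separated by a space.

A=(0,0), D=(10.00,0)
B = A + 3.00·(cos84°, sin84°) = (0.3136, 2.9836)
|BD| = 10.1355
circle(B,5.00) ∩ circle(D,9.00): a=2.3052, h=4.4369
  candidates: C₊=(3.8227,6.5453) cross=44.970; C₋=(1.2105,-1.9353) cross=-44.970
  mode - wants cross < 0 → take C=(1.2105,-1.9353) (cross=-44.970)
ex = (C−B)/|BC| = (0.1794,-0.9838); ey = (0.9838,0.1794)
P = B + 1.91·ex + -1.68·ey = (-0.9965,0.8032)

-1.00 0.80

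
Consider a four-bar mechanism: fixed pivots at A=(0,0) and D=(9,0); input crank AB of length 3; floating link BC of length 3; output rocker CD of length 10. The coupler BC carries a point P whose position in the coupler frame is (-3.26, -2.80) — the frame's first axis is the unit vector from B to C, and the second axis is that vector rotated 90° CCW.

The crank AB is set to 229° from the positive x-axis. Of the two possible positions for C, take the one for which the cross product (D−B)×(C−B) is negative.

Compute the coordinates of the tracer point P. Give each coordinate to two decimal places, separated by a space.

A=(0,0), D=(9.00,0)
B = A + 3.00·(cos229°, sin229°) = (-1.9682, -2.2641)
|BD| = 11.1994
circle(B,3.00) ∩ circle(D,10.00): a=1.5370, h=2.5764
  candidates: C₊=(-0.9838,0.5698) cross=28.854; C₋=(0.0579,-4.4766) cross=-28.854
  mode - wants cross < 0 → take C=(0.0579,-4.4766) (cross=-28.854)
ex = (C−B)/|BC| = (0.6754,-0.7375); ey = (0.7375,0.6754)
P = B + -3.26·ex + -2.80·ey = (-6.2348,-1.7510)

-6.23 -1.75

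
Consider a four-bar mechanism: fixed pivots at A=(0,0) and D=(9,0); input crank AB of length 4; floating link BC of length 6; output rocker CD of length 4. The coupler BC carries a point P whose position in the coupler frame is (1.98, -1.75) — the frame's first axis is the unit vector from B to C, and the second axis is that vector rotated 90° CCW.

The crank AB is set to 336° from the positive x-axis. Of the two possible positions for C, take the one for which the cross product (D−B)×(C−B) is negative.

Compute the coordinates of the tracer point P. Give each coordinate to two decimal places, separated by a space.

4.78 -4.02

A=(0,0), D=(9.00,0)
B = A + 4.00·(cos336°, sin336°) = (3.6542, -1.6269)
|BD| = 5.5879
circle(B,6.00) ∩ circle(D,4.00): a=4.5835, h=3.8719
  candidates: C₊=(6.9118,3.4117) cross=21.636; C₋=(9.1664,-3.9965) cross=-21.636
  mode - wants cross < 0 → take C=(9.1664,-3.9965) (cross=-21.636)
ex = (C−B)/|BC| = (0.9187,-0.3949); ey = (0.3949,0.9187)
P = B + 1.98·ex + -1.75·ey = (4.7821,-4.0167)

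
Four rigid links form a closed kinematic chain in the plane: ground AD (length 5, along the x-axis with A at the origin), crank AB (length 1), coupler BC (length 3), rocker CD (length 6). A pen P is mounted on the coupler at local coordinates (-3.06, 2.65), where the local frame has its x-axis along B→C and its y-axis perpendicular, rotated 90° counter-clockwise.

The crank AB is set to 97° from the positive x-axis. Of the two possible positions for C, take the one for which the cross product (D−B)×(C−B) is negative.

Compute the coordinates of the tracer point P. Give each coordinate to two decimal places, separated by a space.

A=(0,0), D=(5.00,0)
B = A + 1.00·(cos97°, sin97°) = (-0.1219, 0.9925)
|BD| = 5.2172
circle(B,3.00) ∩ circle(D,6.00): a=0.0210, h=2.9999
  candidates: C₊=(0.4694,3.9337) cross=15.651; C₋=(-0.6720,-1.9566) cross=-15.651
  mode - wants cross < 0 → take C=(-0.6720,-1.9566) (cross=-15.651)
ex = (C−B)/|BC| = (-0.1834,-0.9830); ey = (0.9830,-0.1834)
P = B + -3.06·ex + 2.65·ey = (3.0443,3.5147)

3.04 3.51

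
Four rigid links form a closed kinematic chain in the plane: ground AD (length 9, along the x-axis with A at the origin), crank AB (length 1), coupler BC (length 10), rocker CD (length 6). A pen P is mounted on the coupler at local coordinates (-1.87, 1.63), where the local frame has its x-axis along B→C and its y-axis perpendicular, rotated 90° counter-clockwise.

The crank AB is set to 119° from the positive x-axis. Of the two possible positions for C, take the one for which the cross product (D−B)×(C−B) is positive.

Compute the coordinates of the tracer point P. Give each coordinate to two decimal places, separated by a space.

-2.92 1.33

A=(0,0), D=(9.00,0)
B = A + 1.00·(cos119°, sin119°) = (-0.4848, 0.8746)
|BD| = 9.5250
circle(B,10.00) ∩ circle(D,6.00): a=8.1221, h=5.8337
  candidates: C₊=(8.1386,5.9378) cross=55.566; C₋=(7.0673,-5.6802) cross=-55.566
  mode + wants cross > 0 → take C=(8.1386,5.9378) (cross=55.566)
ex = (C−B)/|BC| = (0.8623,0.5063); ey = (-0.5063,0.8623)
P = B + -1.87·ex + 1.63·ey = (-2.9227,1.3334)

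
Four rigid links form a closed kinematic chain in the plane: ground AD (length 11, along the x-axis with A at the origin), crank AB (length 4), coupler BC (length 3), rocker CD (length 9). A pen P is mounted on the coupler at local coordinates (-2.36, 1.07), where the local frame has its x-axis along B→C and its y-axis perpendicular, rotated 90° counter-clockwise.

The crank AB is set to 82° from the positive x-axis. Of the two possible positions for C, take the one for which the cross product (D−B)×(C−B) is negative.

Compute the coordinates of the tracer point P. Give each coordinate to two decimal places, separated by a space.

0.25 6.53

A=(0,0), D=(11.00,0)
B = A + 4.00·(cos82°, sin82°) = (0.5567, 3.9611)
|BD| = 11.1693
circle(B,3.00) ∩ circle(D,9.00): a=2.3615, h=1.8502
  candidates: C₊=(3.4209,4.8535) cross=20.665; C₋=(2.1086,1.3936) cross=-20.665
  mode - wants cross < 0 → take C=(2.1086,1.3936) (cross=-20.665)
ex = (C−B)/|BC| = (0.5173,-0.8558); ey = (0.8558,0.5173)
P = B + -2.36·ex + 1.07·ey = (0.2516,6.5343)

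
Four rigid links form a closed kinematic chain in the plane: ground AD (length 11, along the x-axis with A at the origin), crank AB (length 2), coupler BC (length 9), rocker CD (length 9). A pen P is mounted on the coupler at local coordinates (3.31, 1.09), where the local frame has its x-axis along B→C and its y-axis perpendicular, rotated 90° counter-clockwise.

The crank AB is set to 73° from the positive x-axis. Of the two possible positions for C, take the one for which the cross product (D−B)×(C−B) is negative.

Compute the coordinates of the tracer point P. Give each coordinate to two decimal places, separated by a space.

A=(0,0), D=(11.00,0)
B = A + 2.00·(cos73°, sin73°) = (0.5847, 1.9126)
|BD| = 10.5894
circle(B,9.00) ∩ circle(D,9.00): a=5.2947, h=7.2778
  candidates: C₊=(7.1069,8.1144) cross=77.067; C₋=(4.4779,-6.2018) cross=-77.067
  mode - wants cross < 0 → take C=(4.4779,-6.2018) (cross=-77.067)
ex = (C−B)/|BC| = (0.4326,-0.9016); ey = (0.9016,0.4326)
P = B + 3.31·ex + 1.09·ey = (2.9993,-0.6002)

3.00 -0.60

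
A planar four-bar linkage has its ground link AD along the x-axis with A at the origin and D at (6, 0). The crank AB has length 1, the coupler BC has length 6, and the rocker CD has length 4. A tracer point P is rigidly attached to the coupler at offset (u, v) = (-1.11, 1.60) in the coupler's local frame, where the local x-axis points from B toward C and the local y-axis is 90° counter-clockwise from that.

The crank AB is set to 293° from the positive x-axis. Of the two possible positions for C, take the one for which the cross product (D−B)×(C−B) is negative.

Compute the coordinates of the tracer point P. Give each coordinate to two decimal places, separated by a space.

0.25 1.02

A=(0,0), D=(6.00,0)
B = A + 1.00·(cos293°, sin293°) = (0.3907, -0.9205)
|BD| = 5.6843
circle(B,6.00) ∩ circle(D,4.00): a=4.6014, h=3.8506
  candidates: C₊=(4.3078,3.6244) cross=21.888; C₋=(5.5549,-3.9752) cross=-21.888
  mode - wants cross < 0 → take C=(5.5549,-3.9752) (cross=-21.888)
ex = (C−B)/|BC| = (0.8607,-0.5091); ey = (0.5091,0.8607)
P = B + -1.11·ex + 1.60·ey = (0.2499,1.0217)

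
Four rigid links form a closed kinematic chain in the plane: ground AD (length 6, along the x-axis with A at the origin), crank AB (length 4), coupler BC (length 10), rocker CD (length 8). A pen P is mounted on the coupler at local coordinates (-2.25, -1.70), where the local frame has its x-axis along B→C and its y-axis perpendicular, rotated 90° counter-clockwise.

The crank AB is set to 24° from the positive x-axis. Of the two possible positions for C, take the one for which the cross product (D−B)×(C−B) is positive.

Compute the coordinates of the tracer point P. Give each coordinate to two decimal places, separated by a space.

A=(0,0), D=(6.00,0)
B = A + 4.00·(cos24°, sin24°) = (3.6542, 1.6269)
|BD| = 2.8548
circle(B,10.00) ∩ circle(D,8.00): a=7.7326, h=6.3409
  candidates: C₊=(13.6218,2.4305) cross=18.102; C₋=(6.3945,-7.9903) cross=-18.102
  mode + wants cross > 0 → take C=(13.6218,2.4305) (cross=18.102)
ex = (C−B)/|BC| = (0.9968,0.0804); ey = (-0.0804,0.9968)
P = B + -2.25·ex + -1.70·ey = (1.5481,-0.2484)

1.55 -0.25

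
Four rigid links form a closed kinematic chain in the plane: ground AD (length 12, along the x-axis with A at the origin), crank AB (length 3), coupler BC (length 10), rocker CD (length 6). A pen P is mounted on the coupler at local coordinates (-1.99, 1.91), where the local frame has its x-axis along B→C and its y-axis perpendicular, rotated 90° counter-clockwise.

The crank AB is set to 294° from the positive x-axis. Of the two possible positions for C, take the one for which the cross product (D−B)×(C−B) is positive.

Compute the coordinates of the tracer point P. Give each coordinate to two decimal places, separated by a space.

-1.53 -2.88

A=(0,0), D=(12.00,0)
B = A + 3.00·(cos294°, sin294°) = (1.2202, -2.7406)
|BD| = 11.1227
circle(B,10.00) ∩ circle(D,6.00): a=8.4384, h=5.3660
  candidates: C₊=(8.0762,4.5391) cross=59.685; C₋=(10.7206,-5.8620) cross=-59.685
  mode + wants cross > 0 → take C=(8.0762,4.5391) (cross=59.685)
ex = (C−B)/|BC| = (0.6856,0.7280); ey = (-0.7280,0.6856)
P = B + -1.99·ex + 1.91·ey = (-1.5346,-2.8798)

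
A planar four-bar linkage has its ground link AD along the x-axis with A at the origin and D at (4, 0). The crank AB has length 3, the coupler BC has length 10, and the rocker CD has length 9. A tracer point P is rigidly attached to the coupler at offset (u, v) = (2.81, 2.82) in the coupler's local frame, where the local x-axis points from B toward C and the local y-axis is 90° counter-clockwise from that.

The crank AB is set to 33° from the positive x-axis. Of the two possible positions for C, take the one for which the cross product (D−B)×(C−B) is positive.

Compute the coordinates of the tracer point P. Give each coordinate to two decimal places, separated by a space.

4.82 4.88

A=(0,0), D=(4.00,0)
B = A + 3.00·(cos33°, sin33°) = (2.5160, 1.6339)
|BD| = 2.2072
circle(B,10.00) ∩ circle(D,9.00): a=5.4076, h=8.4117
  candidates: C₊=(12.3785,3.2863) cross=18.567; C₋=(-0.0751,-8.0246) cross=-18.567
  mode + wants cross > 0 → take C=(12.3785,3.2863) (cross=18.567)
ex = (C−B)/|BC| = (0.9863,0.1652); ey = (-0.1652,0.9863)
P = B + 2.81·ex + 2.82·ey = (4.8214,4.8795)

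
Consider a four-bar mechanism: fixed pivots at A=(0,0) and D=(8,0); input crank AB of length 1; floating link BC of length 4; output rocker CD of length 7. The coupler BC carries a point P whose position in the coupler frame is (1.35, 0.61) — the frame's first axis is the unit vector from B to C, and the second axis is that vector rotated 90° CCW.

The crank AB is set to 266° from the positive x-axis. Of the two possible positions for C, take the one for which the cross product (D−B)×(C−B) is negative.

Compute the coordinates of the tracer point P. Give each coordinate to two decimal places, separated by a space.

1.24 -1.69

A=(0,0), D=(8.00,0)
B = A + 1.00·(cos266°, sin266°) = (-0.0698, -0.9976)
|BD| = 8.1312
circle(B,4.00) ∩ circle(D,7.00): a=2.0364, h=3.4429
  candidates: C₊=(1.5288,2.6691) cross=27.994; C₋=(2.3736,-4.1646) cross=-27.994
  mode - wants cross < 0 → take C=(2.3736,-4.1646) (cross=-27.994)
ex = (C−B)/|BC| = (0.6108,-0.7918); ey = (0.7918,0.6108)
P = B + 1.35·ex + 0.61·ey = (1.2378,-1.6938)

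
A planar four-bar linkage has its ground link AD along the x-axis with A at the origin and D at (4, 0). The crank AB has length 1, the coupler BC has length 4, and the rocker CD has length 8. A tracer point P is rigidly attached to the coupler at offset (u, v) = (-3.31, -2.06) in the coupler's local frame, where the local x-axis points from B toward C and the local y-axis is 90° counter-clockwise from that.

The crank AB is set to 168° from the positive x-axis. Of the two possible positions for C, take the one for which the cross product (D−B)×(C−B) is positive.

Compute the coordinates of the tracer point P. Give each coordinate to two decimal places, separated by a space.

2.56 -1.44

A=(0,0), D=(4.00,0)
B = A + 1.00·(cos168°, sin168°) = (-0.9781, 0.2079)
|BD| = 4.9825
circle(B,4.00) ∩ circle(D,8.00): a=-2.3256, h=3.2545
  candidates: C₊=(-3.1659,3.5566) cross=16.215; C₋=(-3.4376,-2.9467) cross=-16.215
  mode + wants cross > 0 → take C=(-3.1659,3.5566) (cross=16.215)
ex = (C−B)/|BC| = (-0.5469,0.8372); ey = (-0.8372,-0.5469)
P = B + -3.31·ex + -2.06·ey = (2.5568,-1.4364)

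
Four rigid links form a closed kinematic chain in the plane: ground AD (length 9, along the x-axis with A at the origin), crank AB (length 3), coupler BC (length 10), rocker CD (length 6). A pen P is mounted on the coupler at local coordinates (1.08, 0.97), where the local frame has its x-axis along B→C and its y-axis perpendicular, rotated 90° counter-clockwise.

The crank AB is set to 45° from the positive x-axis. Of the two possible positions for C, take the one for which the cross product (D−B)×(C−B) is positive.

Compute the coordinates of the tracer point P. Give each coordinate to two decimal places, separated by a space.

2.82 3.39

A=(0,0), D=(9.00,0)
B = A + 3.00·(cos45°, sin45°) = (2.1213, 2.1213)
|BD| = 7.1983
circle(B,10.00) ∩ circle(D,6.00): a=8.0446, h=5.9400
  candidates: C₊=(11.5592,5.4268) cross=42.758; C₋=(8.0582,-5.9256) cross=-42.758
  mode + wants cross > 0 → take C=(11.5592,5.4268) (cross=42.758)
ex = (C−B)/|BC| = (0.9438,0.3306); ey = (-0.3306,0.9438)
P = B + 1.08·ex + 0.97·ey = (2.8200,3.3938)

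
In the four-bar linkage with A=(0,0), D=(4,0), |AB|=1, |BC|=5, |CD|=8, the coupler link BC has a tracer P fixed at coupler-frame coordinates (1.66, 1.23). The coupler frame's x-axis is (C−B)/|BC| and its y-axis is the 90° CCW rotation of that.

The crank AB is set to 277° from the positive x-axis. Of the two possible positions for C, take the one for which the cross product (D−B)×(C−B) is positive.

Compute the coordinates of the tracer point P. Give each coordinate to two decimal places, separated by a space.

A=(0,0), D=(4.00,0)
B = A + 1.00·(cos277°, sin277°) = (0.1219, -0.9925)
|BD| = 4.0031
circle(B,5.00) ∩ circle(D,8.00): a=-2.8696, h=4.0945
  candidates: C₊=(-3.6734,2.2626) cross=16.391; C₋=(-1.6429,-5.6707) cross=-16.391
  mode + wants cross > 0 → take C=(-3.6734,2.2626) (cross=16.391)
ex = (C−B)/|BC| = (-0.7590,0.6510); ey = (-0.6510,-0.7590)
P = B + 1.66·ex + 1.23·ey = (-1.9389,-0.8455)

-1.94 -0.85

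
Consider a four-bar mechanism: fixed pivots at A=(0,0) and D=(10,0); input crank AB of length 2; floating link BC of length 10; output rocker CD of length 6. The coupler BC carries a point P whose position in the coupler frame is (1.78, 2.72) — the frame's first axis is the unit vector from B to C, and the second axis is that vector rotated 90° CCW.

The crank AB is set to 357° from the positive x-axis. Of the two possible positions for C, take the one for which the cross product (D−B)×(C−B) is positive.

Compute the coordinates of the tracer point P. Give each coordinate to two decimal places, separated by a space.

1.75 3.14

A=(0,0), D=(10.00,0)
B = A + 2.00·(cos357°, sin357°) = (1.9973, -0.1047)
|BD| = 8.0034
circle(B,10.00) ∩ circle(D,6.00): a=8.0000, h=6.0000
  candidates: C₊=(9.9181,5.9994) cross=48.021; C₋=(10.0750,-5.9995) cross=-48.021
  mode + wants cross > 0 → take C=(9.9181,5.9994) (cross=48.021)
ex = (C−B)/|BC| = (0.7921,0.6104); ey = (-0.6104,0.7921)
P = B + 1.78·ex + 2.72·ey = (1.7469,3.1363)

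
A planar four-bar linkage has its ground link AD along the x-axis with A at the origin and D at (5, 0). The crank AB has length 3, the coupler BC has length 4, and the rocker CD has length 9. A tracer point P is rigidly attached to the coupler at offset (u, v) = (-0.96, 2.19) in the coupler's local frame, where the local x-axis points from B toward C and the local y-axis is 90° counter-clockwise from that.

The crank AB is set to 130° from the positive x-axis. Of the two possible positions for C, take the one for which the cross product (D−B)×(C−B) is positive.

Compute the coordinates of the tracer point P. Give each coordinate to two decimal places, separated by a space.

-4.22 1.60

A=(0,0), D=(5.00,0)
B = A + 3.00·(cos130°, sin130°) = (-1.9284, 2.2981)
|BD| = 7.2996
circle(B,4.00) ∩ circle(D,9.00): a=-0.8025, h=3.9187
  candidates: C₊=(-1.4564,6.2702) cross=28.605; C₋=(-3.9238,-1.1686) cross=-28.605
  mode + wants cross > 0 → take C=(-1.4564,6.2702) (cross=28.605)
ex = (C−B)/|BC| = (0.1180,0.9930); ey = (-0.9930,0.1180)
P = B + -0.96·ex + 2.19·ey = (-4.2163,1.6033)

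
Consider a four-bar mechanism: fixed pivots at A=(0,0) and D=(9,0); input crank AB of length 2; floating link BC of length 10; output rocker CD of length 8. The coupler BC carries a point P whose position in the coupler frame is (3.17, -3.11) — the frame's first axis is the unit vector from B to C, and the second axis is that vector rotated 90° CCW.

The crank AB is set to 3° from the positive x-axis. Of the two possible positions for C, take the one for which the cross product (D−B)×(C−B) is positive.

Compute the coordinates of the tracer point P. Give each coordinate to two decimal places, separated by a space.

A=(0,0), D=(9.00,0)
B = A + 2.00·(cos3°, sin3°) = (1.9973, 0.1047)
|BD| = 7.0035
circle(B,10.00) ∩ circle(D,8.00): a=6.0719, h=7.9456
  candidates: C₊=(8.1872,7.9586) cross=55.647; C₋=(7.9497,-7.9308) cross=-55.647
  mode + wants cross > 0 → take C=(8.1872,7.9586) (cross=55.647)
ex = (C−B)/|BC| = (0.6190,0.7854); ey = (-0.7854,0.6190)
P = B + 3.17·ex + -3.11·ey = (6.4021,0.6693)

6.40 0.67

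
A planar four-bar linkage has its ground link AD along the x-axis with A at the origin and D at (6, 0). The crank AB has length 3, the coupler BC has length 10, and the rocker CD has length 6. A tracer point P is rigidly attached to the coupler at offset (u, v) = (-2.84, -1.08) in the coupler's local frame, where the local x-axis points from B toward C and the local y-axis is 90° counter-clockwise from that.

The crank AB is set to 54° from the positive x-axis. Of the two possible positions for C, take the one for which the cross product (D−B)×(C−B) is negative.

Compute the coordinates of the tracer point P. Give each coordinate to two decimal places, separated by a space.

A=(0,0), D=(6.00,0)
B = A + 3.00·(cos54°, sin54°) = (1.7634, 2.4271)
|BD| = 4.8826
circle(B,10.00) ∩ circle(D,6.00): a=8.9952, h=4.3688
  candidates: C₊=(11.7402,1.7465) cross=21.331; C₋=(7.3969,-5.8351) cross=-21.331
  mode - wants cross < 0 → take C=(7.3969,-5.8351) (cross=-21.331)
ex = (C−B)/|BC| = (0.5633,-0.8262); ey = (0.8262,0.5633)
P = B + -2.84·ex + -1.08·ey = (-0.7289,4.1651)

-0.73 4.17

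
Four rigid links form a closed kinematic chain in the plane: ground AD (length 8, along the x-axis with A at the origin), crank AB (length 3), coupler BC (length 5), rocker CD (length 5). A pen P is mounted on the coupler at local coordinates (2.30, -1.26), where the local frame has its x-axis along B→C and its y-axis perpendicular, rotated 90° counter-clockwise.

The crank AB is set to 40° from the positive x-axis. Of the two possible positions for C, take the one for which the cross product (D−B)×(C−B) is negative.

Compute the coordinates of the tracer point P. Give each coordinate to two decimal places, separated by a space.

A=(0,0), D=(8.00,0)
B = A + 3.00·(cos40°, sin40°) = (2.2981, 1.9284)
|BD| = 6.0191
circle(B,5.00) ∩ circle(D,5.00): a=3.0096, h=3.9928
  candidates: C₊=(6.4283,4.7465) cross=24.033; C₋=(3.8699,-2.8182) cross=-24.033
  mode - wants cross < 0 → take C=(3.8699,-2.8182) (cross=-24.033)
ex = (C−B)/|BC| = (0.3143,-0.9493); ey = (0.9493,0.3143)
P = B + 2.30·ex + -1.26·ey = (1.8250,-0.6511)

1.83 -0.65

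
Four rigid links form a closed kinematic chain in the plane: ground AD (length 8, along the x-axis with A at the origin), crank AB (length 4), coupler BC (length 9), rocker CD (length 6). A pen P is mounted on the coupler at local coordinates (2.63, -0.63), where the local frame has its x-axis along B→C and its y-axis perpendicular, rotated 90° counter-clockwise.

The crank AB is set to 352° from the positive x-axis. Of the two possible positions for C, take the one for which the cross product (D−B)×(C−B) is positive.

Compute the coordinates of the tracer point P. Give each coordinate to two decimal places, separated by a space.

6.36 0.68

A=(0,0), D=(8.00,0)
B = A + 4.00·(cos352°, sin352°) = (3.9611, -0.5567)
|BD| = 4.0771
circle(B,9.00) ∩ circle(D,6.00): a=7.5572, h=4.8877
  candidates: C₊=(10.7801,5.3171) cross=19.928; C₋=(12.1148,-4.3667) cross=-19.928
  mode + wants cross > 0 → take C=(10.7801,5.3171) (cross=19.928)
ex = (C−B)/|BC| = (0.7577,0.6526); ey = (-0.6526,0.7577)
P = B + 2.63·ex + -0.63·ey = (6.3649,0.6824)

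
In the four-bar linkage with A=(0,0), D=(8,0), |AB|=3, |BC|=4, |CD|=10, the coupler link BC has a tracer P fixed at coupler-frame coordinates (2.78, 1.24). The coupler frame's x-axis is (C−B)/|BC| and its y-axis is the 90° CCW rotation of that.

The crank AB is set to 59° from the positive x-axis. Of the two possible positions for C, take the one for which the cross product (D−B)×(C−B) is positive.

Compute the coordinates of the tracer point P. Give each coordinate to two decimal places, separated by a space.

-0.50 4.82

A=(0,0), D=(8.00,0)
B = A + 3.00·(cos59°, sin59°) = (1.5451, 2.5715)
|BD| = 6.9482
circle(B,4.00) ∩ circle(D,10.00): a=-2.5706, h=3.0647
  candidates: C₊=(0.2913,6.3699) cross=21.294; C₋=(-1.9771,0.6758) cross=-21.294
  mode + wants cross > 0 → take C=(0.2913,6.3699) (cross=21.294)
ex = (C−B)/|BC| = (-0.3135,0.9496); ey = (-0.9496,-0.3135)
P = B + 2.78·ex + 1.24·ey = (-0.5038,4.8227)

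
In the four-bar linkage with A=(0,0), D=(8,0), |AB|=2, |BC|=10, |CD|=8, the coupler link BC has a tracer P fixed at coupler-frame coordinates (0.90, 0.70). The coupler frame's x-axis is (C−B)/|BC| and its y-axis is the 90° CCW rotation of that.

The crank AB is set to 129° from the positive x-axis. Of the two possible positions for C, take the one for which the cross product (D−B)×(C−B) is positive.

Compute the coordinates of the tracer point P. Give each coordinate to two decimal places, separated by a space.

A=(0,0), D=(8.00,0)
B = A + 2.00·(cos129°, sin129°) = (-1.2586, 1.5543)
|BD| = 9.3882
circle(B,10.00) ∩ circle(D,8.00): a=6.6114, h=7.5026
  candidates: C₊=(6.5036,7.8588) cross=70.436; C₋=(4.0194,-6.9394) cross=-70.436
  mode + wants cross > 0 → take C=(6.5036,7.8588) (cross=70.436)
ex = (C−B)/|BC| = (0.7762,0.6305); ey = (-0.6305,0.7762)
P = B + 0.90·ex + 0.70·ey = (-1.0014,2.6651)

-1.00 2.67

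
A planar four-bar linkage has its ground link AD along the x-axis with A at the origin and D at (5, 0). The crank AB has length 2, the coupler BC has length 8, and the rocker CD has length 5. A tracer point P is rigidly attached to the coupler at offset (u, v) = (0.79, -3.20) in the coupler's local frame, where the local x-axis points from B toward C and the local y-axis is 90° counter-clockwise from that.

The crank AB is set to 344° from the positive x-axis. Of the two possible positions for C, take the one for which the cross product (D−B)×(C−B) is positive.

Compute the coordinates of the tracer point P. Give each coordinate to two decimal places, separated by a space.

3.90 -3.19

A=(0,0), D=(5.00,0)
B = A + 2.00·(cos344°, sin344°) = (1.9225, -0.5513)
|BD| = 3.1265
circle(B,8.00) ∩ circle(D,5.00): a=7.8003, h=1.7763
  candidates: C₊=(9.2874,2.5726) cross=5.553; C₋=(9.9138,-0.9243) cross=-5.553
  mode + wants cross > 0 → take C=(9.2874,2.5726) (cross=5.553)
ex = (C−B)/|BC| = (0.9206,0.3905); ey = (-0.3905,0.9206)
P = B + 0.79·ex + -3.20·ey = (3.8993,-3.1888)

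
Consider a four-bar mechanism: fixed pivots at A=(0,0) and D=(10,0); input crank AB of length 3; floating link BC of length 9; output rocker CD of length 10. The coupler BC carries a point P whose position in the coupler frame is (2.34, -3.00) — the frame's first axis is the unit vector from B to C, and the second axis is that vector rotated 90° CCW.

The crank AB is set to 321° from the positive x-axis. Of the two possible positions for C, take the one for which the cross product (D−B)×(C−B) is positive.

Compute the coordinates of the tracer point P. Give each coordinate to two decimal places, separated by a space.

5.48 0.24

A=(0,0), D=(10.00,0)
B = A + 3.00·(cos321°, sin321°) = (2.3314, -1.8880)
|BD| = 7.8975
circle(B,9.00) ∩ circle(D,10.00): a=2.7459, h=8.5709
  candidates: C₊=(2.9488,7.0908) cross=67.689; C₋=(7.0466,-9.5539) cross=-67.689
  mode + wants cross > 0 → take C=(2.9488,7.0908) (cross=67.689)
ex = (C−B)/|BC| = (0.0686,0.9976); ey = (-0.9976,0.0686)
P = B + 2.34·ex + -3.00·ey = (5.4849,0.2408)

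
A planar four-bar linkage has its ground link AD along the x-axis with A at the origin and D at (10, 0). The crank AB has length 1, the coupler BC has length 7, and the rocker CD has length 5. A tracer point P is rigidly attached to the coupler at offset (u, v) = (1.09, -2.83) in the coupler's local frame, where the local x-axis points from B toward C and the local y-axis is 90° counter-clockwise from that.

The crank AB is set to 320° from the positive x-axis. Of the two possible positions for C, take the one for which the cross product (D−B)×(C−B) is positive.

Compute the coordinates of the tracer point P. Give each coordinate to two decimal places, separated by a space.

3.32 -2.28

A=(0,0), D=(10.00,0)
B = A + 1.00·(cos320°, sin320°) = (0.7660, -0.6428)
|BD| = 9.2563
circle(B,7.00) ∩ circle(D,5.00): a=5.9246, h=3.7282
  candidates: C₊=(6.4174,3.4878) cross=34.509; C₋=(6.9352,-3.9506) cross=-34.509
  mode + wants cross > 0 → take C=(6.4174,3.4878) (cross=34.509)
ex = (C−B)/|BC| = (0.8073,0.5901); ey = (-0.5901,0.8073)
P = B + 1.09·ex + -2.83·ey = (3.3160,-2.2844)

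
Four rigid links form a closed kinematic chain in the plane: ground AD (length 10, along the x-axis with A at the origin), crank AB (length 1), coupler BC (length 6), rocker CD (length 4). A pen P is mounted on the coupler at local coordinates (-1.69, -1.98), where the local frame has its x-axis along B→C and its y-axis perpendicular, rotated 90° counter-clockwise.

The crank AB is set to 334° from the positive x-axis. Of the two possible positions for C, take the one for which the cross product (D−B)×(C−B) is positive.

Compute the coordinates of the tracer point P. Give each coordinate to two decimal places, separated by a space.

A=(0,0), D=(10.00,0)
B = A + 1.00·(cos334°, sin334°) = (0.8988, -0.4384)
|BD| = 9.1118
circle(B,6.00) ∩ circle(D,4.00): a=5.6534, h=2.0099
  candidates: C₊=(6.4489,1.8411) cross=18.313; C₋=(6.6423,-2.1739) cross=-18.313
  mode + wants cross > 0 → take C=(6.4489,1.8411) (cross=18.313)
ex = (C−B)/|BC| = (0.9250,0.3799); ey = (-0.3799,0.9250)
P = B + -1.69·ex + -1.98·ey = (0.0877,-2.9120)

0.09 -2.91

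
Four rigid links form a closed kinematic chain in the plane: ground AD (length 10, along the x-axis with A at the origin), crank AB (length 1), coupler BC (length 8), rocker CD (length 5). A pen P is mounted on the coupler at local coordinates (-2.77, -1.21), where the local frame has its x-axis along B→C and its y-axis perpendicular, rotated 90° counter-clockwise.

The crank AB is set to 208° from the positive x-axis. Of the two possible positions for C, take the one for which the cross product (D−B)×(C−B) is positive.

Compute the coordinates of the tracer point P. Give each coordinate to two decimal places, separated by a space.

A=(0,0), D=(10.00,0)
B = A + 1.00·(cos208°, sin208°) = (-0.8829, -0.4695)
|BD| = 10.8931
circle(B,8.00) ∩ circle(D,5.00): a=7.2367, h=3.4104
  candidates: C₊=(6.2000,3.2496) cross=37.150; C₋=(6.4940,-3.5648) cross=-37.150
  mode + wants cross > 0 → take C=(6.2000,3.2496) (cross=37.150)
ex = (C−B)/|BC| = (0.8854,0.4649); ey = (-0.4649,0.8854)
P = B + -2.77·ex + -1.21·ey = (-2.7729,-2.8285)

-2.77 -2.83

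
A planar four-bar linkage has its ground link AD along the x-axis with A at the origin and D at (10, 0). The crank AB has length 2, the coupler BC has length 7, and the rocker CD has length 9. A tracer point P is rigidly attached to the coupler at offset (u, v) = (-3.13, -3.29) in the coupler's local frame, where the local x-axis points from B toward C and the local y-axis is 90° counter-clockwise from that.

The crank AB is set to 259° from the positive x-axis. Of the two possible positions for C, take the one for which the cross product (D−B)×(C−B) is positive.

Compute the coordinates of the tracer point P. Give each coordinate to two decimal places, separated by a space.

1.51 -6.09

A=(0,0), D=(10.00,0)
B = A + 2.00·(cos259°, sin259°) = (-0.3816, -1.9633)
|BD| = 10.5656
circle(B,7.00) ∩ circle(D,9.00): a=3.7685, h=5.8990
  candidates: C₊=(2.2251,4.5333) cross=62.327; C₋=(4.4174,-7.0593) cross=-62.327
  mode + wants cross > 0 → take C=(2.2251,4.5333) (cross=62.327)
ex = (C−B)/|BC| = (0.3724,0.9281); ey = (-0.9281,0.3724)
P = B + -3.13·ex + -3.29·ey = (1.5062,-6.0933)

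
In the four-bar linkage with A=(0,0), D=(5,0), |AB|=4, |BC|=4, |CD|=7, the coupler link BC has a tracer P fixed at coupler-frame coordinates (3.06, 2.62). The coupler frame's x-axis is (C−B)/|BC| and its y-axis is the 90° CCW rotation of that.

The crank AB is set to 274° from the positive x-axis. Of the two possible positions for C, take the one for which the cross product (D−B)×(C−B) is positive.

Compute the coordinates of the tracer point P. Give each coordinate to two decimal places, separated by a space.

A=(0,0), D=(5.00,0)
B = A + 4.00·(cos274°, sin274°) = (0.2790, -3.9903)
|BD| = 6.1814
circle(B,4.00) ∩ circle(D,7.00): a=0.4214, h=3.9777
  candidates: C₊=(-1.9669,-0.6803) cross=24.588; C₋=(3.1686,-6.7562) cross=-24.588
  mode + wants cross > 0 → take C=(-1.9669,-0.6803) (cross=24.588)
ex = (C−B)/|BC| = (-0.5615,0.8275); ey = (-0.8275,-0.5615)
P = B + 3.06·ex + 2.62·ey = (-3.6071,-2.9292)

-3.61 -2.93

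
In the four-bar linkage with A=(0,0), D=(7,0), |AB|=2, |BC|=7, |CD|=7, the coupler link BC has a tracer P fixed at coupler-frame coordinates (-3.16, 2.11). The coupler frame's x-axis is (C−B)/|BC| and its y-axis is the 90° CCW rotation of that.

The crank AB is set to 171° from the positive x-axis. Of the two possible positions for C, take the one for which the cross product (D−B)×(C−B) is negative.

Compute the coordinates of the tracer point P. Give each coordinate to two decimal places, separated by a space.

A=(0,0), D=(7.00,0)
B = A + 2.00·(cos171°, sin171°) = (-1.9754, 0.3129)
|BD| = 8.9808
circle(B,7.00) ∩ circle(D,7.00): a=4.4904, h=5.3699
  candidates: C₊=(2.6994,5.5231) cross=48.226; C₋=(2.3252,-5.2102) cross=-48.226
  mode - wants cross < 0 → take C=(2.3252,-5.2102) (cross=-48.226)
ex = (C−B)/|BC| = (0.6144,-0.7890); ey = (0.7890,0.6144)
P = B + -3.16·ex + 2.11·ey = (-2.2520,4.1025)

-2.25 4.10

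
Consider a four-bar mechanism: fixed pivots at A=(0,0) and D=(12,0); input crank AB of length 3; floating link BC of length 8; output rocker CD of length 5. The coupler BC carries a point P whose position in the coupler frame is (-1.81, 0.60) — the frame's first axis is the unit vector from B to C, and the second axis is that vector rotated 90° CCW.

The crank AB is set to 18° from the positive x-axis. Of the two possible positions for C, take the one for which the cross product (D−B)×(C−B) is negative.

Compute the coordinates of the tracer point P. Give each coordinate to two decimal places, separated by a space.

1.82 2.53

A=(0,0), D=(12.00,0)
B = A + 3.00·(cos18°, sin18°) = (2.8532, 0.9271)
|BD| = 9.1937
circle(B,8.00) ∩ circle(D,5.00): a=6.7179, h=4.3440
  candidates: C₊=(9.9748,4.5715) cross=39.937; C₋=(9.0988,-4.0722) cross=-39.937
  mode - wants cross < 0 → take C=(9.0988,-4.0722) (cross=-39.937)
ex = (C−B)/|BC| = (0.7807,-0.6249); ey = (0.6249,0.7807)
P = B + -1.81·ex + 0.60·ey = (1.8150,2.5266)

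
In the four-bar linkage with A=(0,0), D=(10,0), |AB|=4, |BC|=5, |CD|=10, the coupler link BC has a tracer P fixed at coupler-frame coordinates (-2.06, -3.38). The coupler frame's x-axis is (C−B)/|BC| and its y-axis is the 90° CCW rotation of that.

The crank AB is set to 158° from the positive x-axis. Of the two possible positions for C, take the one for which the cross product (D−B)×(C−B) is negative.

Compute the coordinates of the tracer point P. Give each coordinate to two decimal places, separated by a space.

A=(0,0), D=(10.00,0)
B = A + 4.00·(cos158°, sin158°) = (-3.7087, 1.4984)
|BD| = 13.7904
circle(B,5.00) ∩ circle(D,10.00): a=4.1759, h=2.7499
  candidates: C₊=(0.7412,3.7783) cross=37.922; C₋=(0.1437,-1.6889) cross=-37.922
  mode - wants cross < 0 → take C=(0.1437,-1.6889) (cross=-37.922)
ex = (C−B)/|BC| = (0.7705,-0.6375); ey = (0.6375,0.7705)
P = B + -2.06·ex + -3.38·ey = (-7.4506,0.2074)

-7.45 0.21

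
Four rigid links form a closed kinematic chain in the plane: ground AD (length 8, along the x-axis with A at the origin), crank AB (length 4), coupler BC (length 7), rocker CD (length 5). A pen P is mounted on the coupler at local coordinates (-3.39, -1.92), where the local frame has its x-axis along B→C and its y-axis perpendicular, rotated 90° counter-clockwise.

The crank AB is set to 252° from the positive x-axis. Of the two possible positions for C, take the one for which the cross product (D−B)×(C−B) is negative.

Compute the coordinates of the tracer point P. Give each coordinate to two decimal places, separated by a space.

-4.79 -5.40

A=(0,0), D=(8.00,0)
B = A + 4.00·(cos252°, sin252°) = (-1.2361, -3.8042)
|BD| = 9.9888
circle(B,7.00) ∩ circle(D,5.00): a=6.1958, h=3.2577
  candidates: C₊=(3.2521,1.5676) cross=32.541; C₋=(5.7335,-4.4568) cross=-32.541
  mode - wants cross < 0 → take C=(5.7335,-4.4568) (cross=-32.541)
ex = (C−B)/|BC| = (0.9956,-0.0932); ey = (0.0932,0.9956)
P = B + -3.39·ex + -1.92·ey = (-4.7903,-5.3999)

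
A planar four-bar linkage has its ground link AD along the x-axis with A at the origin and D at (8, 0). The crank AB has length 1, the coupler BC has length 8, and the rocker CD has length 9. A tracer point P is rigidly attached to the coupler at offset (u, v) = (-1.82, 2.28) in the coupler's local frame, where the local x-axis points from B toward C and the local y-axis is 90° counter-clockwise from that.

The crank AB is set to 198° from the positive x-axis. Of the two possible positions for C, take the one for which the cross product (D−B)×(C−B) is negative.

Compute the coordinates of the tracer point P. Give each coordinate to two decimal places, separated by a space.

A=(0,0), D=(8.00,0)
B = A + 1.00·(cos198°, sin198°) = (-0.9511, -0.3090)
|BD| = 8.9564
circle(B,8.00) ∩ circle(D,9.00): a=3.5292, h=7.1795
  candidates: C₊=(2.3283,6.9880) cross=64.302; C₋=(2.8237,-7.3625) cross=-64.302
  mode - wants cross < 0 → take C=(2.8237,-7.3625) (cross=-64.302)
ex = (C−B)/|BC| = (0.4718,-0.8817); ey = (0.8817,0.4718)
P = B + -1.82·ex + 2.28·ey = (0.2004,2.3714)

0.20 2.37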